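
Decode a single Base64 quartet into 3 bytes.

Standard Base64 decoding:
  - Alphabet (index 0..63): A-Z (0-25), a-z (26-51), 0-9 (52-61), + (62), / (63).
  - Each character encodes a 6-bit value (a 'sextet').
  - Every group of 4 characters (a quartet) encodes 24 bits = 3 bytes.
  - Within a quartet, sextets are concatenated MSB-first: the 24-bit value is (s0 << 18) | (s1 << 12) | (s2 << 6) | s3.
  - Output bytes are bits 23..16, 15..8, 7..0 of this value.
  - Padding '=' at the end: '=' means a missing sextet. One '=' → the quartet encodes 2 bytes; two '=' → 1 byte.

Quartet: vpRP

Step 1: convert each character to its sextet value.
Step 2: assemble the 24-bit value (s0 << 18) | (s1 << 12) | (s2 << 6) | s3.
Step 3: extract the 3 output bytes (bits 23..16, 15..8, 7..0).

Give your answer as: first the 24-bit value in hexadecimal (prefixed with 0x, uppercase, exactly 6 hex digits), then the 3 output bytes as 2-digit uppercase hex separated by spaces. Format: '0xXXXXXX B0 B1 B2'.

Sextets: v=47, p=41, R=17, P=15
24-bit: (47<<18) | (41<<12) | (17<<6) | 15
      = 0xBC0000 | 0x029000 | 0x000440 | 0x00000F
      = 0xBE944F
Bytes: (v>>16)&0xFF=BE, (v>>8)&0xFF=94, v&0xFF=4F

Answer: 0xBE944F BE 94 4F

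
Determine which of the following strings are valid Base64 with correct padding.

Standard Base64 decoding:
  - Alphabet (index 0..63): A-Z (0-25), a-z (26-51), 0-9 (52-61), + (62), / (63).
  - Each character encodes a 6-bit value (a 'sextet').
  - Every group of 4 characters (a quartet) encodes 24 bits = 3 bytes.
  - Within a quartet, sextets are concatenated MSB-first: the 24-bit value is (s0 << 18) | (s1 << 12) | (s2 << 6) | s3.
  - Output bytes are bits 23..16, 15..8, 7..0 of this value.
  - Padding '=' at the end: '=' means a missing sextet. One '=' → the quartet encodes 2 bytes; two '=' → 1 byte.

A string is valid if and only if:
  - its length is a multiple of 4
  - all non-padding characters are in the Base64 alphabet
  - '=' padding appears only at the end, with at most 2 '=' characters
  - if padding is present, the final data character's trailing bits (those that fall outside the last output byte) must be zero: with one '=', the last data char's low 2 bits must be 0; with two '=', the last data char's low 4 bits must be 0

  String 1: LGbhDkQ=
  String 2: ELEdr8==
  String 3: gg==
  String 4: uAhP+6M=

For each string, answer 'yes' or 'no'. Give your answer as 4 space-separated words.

Answer: yes no yes yes

Derivation:
String 1: 'LGbhDkQ=' → valid
String 2: 'ELEdr8==' → invalid (bad trailing bits)
String 3: 'gg==' → valid
String 4: 'uAhP+6M=' → valid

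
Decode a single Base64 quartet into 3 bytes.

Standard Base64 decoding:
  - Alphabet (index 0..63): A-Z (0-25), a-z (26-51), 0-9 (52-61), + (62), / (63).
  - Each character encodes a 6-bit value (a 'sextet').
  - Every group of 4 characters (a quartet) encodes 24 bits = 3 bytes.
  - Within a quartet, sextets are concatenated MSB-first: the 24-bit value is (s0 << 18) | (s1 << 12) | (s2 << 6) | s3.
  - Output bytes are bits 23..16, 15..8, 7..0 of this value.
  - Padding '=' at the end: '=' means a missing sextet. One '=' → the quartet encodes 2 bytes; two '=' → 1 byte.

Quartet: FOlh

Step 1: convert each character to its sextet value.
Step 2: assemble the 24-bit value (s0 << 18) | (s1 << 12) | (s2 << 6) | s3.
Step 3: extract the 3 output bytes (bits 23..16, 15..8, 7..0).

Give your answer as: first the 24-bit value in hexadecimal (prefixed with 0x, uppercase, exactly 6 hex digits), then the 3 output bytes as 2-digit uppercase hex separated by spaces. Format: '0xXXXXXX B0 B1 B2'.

Sextets: F=5, O=14, l=37, h=33
24-bit: (5<<18) | (14<<12) | (37<<6) | 33
      = 0x140000 | 0x00E000 | 0x000940 | 0x000021
      = 0x14E961
Bytes: (v>>16)&0xFF=14, (v>>8)&0xFF=E9, v&0xFF=61

Answer: 0x14E961 14 E9 61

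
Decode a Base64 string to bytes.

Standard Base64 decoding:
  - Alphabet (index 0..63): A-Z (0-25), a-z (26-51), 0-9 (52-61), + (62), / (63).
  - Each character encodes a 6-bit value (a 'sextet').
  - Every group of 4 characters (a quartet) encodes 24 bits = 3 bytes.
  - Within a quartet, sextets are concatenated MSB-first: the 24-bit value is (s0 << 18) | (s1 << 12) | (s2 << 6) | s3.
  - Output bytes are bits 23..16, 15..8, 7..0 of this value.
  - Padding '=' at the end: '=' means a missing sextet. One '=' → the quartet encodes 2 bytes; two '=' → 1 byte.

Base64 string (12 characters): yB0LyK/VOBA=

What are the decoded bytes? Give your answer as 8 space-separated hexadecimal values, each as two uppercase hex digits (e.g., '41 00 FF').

Answer: C8 1D 0B C8 AF D5 38 10

Derivation:
After char 0 ('y'=50): chars_in_quartet=1 acc=0x32 bytes_emitted=0
After char 1 ('B'=1): chars_in_quartet=2 acc=0xC81 bytes_emitted=0
After char 2 ('0'=52): chars_in_quartet=3 acc=0x32074 bytes_emitted=0
After char 3 ('L'=11): chars_in_quartet=4 acc=0xC81D0B -> emit C8 1D 0B, reset; bytes_emitted=3
After char 4 ('y'=50): chars_in_quartet=1 acc=0x32 bytes_emitted=3
After char 5 ('K'=10): chars_in_quartet=2 acc=0xC8A bytes_emitted=3
After char 6 ('/'=63): chars_in_quartet=3 acc=0x322BF bytes_emitted=3
After char 7 ('V'=21): chars_in_quartet=4 acc=0xC8AFD5 -> emit C8 AF D5, reset; bytes_emitted=6
After char 8 ('O'=14): chars_in_quartet=1 acc=0xE bytes_emitted=6
After char 9 ('B'=1): chars_in_quartet=2 acc=0x381 bytes_emitted=6
After char 10 ('A'=0): chars_in_quartet=3 acc=0xE040 bytes_emitted=6
Padding '=': partial quartet acc=0xE040 -> emit 38 10; bytes_emitted=8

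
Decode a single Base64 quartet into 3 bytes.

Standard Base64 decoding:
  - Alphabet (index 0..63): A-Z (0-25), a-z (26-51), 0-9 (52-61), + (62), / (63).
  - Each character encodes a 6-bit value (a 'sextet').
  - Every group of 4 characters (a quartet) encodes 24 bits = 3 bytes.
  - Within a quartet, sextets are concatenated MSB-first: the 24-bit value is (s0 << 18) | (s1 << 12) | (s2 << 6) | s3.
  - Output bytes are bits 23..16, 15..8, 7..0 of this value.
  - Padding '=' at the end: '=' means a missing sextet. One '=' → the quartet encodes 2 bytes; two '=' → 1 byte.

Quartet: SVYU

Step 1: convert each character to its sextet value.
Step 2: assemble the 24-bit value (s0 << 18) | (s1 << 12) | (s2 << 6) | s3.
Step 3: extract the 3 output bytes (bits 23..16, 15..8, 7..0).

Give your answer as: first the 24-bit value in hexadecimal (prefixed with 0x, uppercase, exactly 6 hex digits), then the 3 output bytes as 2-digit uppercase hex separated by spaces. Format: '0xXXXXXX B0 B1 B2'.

Sextets: S=18, V=21, Y=24, U=20
24-bit: (18<<18) | (21<<12) | (24<<6) | 20
      = 0x480000 | 0x015000 | 0x000600 | 0x000014
      = 0x495614
Bytes: (v>>16)&0xFF=49, (v>>8)&0xFF=56, v&0xFF=14

Answer: 0x495614 49 56 14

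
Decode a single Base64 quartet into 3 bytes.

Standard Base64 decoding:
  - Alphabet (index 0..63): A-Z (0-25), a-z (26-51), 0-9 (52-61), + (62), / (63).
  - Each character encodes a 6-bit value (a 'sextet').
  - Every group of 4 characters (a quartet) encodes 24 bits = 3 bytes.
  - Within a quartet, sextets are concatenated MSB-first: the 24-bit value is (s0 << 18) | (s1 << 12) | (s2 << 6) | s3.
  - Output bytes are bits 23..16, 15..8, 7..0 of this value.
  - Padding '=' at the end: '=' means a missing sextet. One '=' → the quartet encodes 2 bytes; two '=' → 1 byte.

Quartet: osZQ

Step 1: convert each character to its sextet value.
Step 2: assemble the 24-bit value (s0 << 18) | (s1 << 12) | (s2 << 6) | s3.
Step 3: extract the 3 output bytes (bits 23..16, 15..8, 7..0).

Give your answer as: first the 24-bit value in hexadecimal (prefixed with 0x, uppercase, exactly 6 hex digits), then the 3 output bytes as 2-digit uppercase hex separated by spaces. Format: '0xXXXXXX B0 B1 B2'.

Answer: 0xA2C650 A2 C6 50

Derivation:
Sextets: o=40, s=44, Z=25, Q=16
24-bit: (40<<18) | (44<<12) | (25<<6) | 16
      = 0xA00000 | 0x02C000 | 0x000640 | 0x000010
      = 0xA2C650
Bytes: (v>>16)&0xFF=A2, (v>>8)&0xFF=C6, v&0xFF=50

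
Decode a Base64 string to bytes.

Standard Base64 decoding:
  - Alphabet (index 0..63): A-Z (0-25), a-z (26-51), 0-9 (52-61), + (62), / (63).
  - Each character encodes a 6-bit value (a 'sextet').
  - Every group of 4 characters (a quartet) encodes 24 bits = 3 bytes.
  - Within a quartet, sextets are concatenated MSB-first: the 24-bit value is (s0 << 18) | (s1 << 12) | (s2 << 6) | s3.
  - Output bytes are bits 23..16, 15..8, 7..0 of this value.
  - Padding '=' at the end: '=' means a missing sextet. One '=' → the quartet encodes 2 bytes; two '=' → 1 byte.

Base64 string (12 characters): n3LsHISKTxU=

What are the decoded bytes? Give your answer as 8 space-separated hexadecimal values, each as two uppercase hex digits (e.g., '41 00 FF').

Answer: 9F 72 EC 1C 84 8A 4F 15

Derivation:
After char 0 ('n'=39): chars_in_quartet=1 acc=0x27 bytes_emitted=0
After char 1 ('3'=55): chars_in_quartet=2 acc=0x9F7 bytes_emitted=0
After char 2 ('L'=11): chars_in_quartet=3 acc=0x27DCB bytes_emitted=0
After char 3 ('s'=44): chars_in_quartet=4 acc=0x9F72EC -> emit 9F 72 EC, reset; bytes_emitted=3
After char 4 ('H'=7): chars_in_quartet=1 acc=0x7 bytes_emitted=3
After char 5 ('I'=8): chars_in_quartet=2 acc=0x1C8 bytes_emitted=3
After char 6 ('S'=18): chars_in_quartet=3 acc=0x7212 bytes_emitted=3
After char 7 ('K'=10): chars_in_quartet=4 acc=0x1C848A -> emit 1C 84 8A, reset; bytes_emitted=6
After char 8 ('T'=19): chars_in_quartet=1 acc=0x13 bytes_emitted=6
After char 9 ('x'=49): chars_in_quartet=2 acc=0x4F1 bytes_emitted=6
After char 10 ('U'=20): chars_in_quartet=3 acc=0x13C54 bytes_emitted=6
Padding '=': partial quartet acc=0x13C54 -> emit 4F 15; bytes_emitted=8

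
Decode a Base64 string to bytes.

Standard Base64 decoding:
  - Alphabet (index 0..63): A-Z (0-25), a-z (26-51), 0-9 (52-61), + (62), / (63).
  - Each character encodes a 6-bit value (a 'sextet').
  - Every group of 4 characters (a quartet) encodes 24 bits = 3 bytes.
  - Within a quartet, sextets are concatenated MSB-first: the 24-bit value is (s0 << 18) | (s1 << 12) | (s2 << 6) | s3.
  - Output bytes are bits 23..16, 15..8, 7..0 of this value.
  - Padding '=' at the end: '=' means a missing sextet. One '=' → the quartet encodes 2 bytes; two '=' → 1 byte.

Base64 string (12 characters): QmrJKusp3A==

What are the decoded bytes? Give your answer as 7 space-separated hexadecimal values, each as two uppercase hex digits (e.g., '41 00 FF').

After char 0 ('Q'=16): chars_in_quartet=1 acc=0x10 bytes_emitted=0
After char 1 ('m'=38): chars_in_quartet=2 acc=0x426 bytes_emitted=0
After char 2 ('r'=43): chars_in_quartet=3 acc=0x109AB bytes_emitted=0
After char 3 ('J'=9): chars_in_quartet=4 acc=0x426AC9 -> emit 42 6A C9, reset; bytes_emitted=3
After char 4 ('K'=10): chars_in_quartet=1 acc=0xA bytes_emitted=3
After char 5 ('u'=46): chars_in_quartet=2 acc=0x2AE bytes_emitted=3
After char 6 ('s'=44): chars_in_quartet=3 acc=0xABAC bytes_emitted=3
After char 7 ('p'=41): chars_in_quartet=4 acc=0x2AEB29 -> emit 2A EB 29, reset; bytes_emitted=6
After char 8 ('3'=55): chars_in_quartet=1 acc=0x37 bytes_emitted=6
After char 9 ('A'=0): chars_in_quartet=2 acc=0xDC0 bytes_emitted=6
Padding '==': partial quartet acc=0xDC0 -> emit DC; bytes_emitted=7

Answer: 42 6A C9 2A EB 29 DC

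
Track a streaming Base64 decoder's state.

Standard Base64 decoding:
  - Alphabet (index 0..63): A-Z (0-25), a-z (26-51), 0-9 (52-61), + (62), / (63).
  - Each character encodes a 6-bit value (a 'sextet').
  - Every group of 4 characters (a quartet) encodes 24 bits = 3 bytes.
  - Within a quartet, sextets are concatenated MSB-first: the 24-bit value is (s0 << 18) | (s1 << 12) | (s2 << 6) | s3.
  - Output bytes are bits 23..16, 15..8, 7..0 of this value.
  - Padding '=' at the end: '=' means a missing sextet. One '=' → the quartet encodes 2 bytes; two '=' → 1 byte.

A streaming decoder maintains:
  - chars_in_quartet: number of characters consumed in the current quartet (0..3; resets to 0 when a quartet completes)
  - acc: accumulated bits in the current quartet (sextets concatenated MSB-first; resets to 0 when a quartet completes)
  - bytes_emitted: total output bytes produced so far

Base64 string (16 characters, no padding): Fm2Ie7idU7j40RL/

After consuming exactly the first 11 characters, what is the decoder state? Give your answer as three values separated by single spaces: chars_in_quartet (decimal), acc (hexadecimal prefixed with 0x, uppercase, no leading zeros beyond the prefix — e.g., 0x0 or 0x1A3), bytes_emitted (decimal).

After char 0 ('F'=5): chars_in_quartet=1 acc=0x5 bytes_emitted=0
After char 1 ('m'=38): chars_in_quartet=2 acc=0x166 bytes_emitted=0
After char 2 ('2'=54): chars_in_quartet=3 acc=0x59B6 bytes_emitted=0
After char 3 ('I'=8): chars_in_quartet=4 acc=0x166D88 -> emit 16 6D 88, reset; bytes_emitted=3
After char 4 ('e'=30): chars_in_quartet=1 acc=0x1E bytes_emitted=3
After char 5 ('7'=59): chars_in_quartet=2 acc=0x7BB bytes_emitted=3
After char 6 ('i'=34): chars_in_quartet=3 acc=0x1EEE2 bytes_emitted=3
After char 7 ('d'=29): chars_in_quartet=4 acc=0x7BB89D -> emit 7B B8 9D, reset; bytes_emitted=6
After char 8 ('U'=20): chars_in_quartet=1 acc=0x14 bytes_emitted=6
After char 9 ('7'=59): chars_in_quartet=2 acc=0x53B bytes_emitted=6
After char 10 ('j'=35): chars_in_quartet=3 acc=0x14EE3 bytes_emitted=6

Answer: 3 0x14EE3 6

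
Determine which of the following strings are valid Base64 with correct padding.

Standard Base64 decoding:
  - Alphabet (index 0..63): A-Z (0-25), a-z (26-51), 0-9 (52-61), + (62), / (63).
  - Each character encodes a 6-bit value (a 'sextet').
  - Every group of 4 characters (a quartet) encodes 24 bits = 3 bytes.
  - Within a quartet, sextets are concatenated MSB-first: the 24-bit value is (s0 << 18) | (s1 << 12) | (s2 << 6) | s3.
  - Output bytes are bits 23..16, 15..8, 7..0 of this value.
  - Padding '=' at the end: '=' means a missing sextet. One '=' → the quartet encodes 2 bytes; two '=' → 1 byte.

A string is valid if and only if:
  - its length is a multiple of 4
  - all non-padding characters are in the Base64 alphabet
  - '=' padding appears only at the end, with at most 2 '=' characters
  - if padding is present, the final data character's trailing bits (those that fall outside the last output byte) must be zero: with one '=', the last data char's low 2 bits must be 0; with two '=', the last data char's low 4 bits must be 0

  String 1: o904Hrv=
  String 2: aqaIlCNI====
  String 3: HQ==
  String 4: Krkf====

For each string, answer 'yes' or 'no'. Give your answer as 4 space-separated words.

Answer: no no yes no

Derivation:
String 1: 'o904Hrv=' → invalid (bad trailing bits)
String 2: 'aqaIlCNI====' → invalid (4 pad chars (max 2))
String 3: 'HQ==' → valid
String 4: 'Krkf====' → invalid (4 pad chars (max 2))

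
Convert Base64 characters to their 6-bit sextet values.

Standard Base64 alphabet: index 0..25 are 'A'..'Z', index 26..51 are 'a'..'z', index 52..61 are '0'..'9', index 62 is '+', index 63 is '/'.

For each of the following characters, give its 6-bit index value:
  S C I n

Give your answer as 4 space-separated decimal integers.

'S': A..Z range, ord('S') − ord('A') = 18
'C': A..Z range, ord('C') − ord('A') = 2
'I': A..Z range, ord('I') − ord('A') = 8
'n': a..z range, 26 + ord('n') − ord('a') = 39

Answer: 18 2 8 39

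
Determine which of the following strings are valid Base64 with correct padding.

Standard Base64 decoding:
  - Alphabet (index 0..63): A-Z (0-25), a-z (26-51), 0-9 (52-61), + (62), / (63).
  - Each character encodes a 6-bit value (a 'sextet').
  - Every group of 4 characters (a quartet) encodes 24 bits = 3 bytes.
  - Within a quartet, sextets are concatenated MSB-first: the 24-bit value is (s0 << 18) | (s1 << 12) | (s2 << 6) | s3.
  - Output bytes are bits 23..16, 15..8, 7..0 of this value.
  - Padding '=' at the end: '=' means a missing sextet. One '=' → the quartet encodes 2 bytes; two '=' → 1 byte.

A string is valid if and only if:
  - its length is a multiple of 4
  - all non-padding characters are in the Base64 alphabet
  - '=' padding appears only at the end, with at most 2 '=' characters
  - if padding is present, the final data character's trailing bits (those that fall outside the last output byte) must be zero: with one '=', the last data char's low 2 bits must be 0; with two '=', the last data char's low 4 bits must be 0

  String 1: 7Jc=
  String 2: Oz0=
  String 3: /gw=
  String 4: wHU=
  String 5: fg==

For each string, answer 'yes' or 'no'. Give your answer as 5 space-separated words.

String 1: '7Jc=' → valid
String 2: 'Oz0=' → valid
String 3: '/gw=' → valid
String 4: 'wHU=' → valid
String 5: 'fg==' → valid

Answer: yes yes yes yes yes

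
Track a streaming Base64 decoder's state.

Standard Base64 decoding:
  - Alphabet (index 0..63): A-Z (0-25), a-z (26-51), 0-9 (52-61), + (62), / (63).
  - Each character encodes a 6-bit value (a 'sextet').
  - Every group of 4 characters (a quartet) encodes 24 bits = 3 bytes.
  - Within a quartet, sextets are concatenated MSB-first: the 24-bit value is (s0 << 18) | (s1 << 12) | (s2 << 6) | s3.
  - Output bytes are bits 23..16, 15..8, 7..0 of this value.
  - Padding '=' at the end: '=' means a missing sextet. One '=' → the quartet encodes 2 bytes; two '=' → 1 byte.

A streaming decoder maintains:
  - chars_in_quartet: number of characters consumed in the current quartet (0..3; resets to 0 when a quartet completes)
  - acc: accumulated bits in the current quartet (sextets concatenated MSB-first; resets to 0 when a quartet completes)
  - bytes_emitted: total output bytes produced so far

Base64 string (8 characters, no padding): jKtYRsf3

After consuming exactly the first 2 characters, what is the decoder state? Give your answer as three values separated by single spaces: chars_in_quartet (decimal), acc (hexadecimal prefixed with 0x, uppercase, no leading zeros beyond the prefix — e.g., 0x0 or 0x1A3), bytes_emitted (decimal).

After char 0 ('j'=35): chars_in_quartet=1 acc=0x23 bytes_emitted=0
After char 1 ('K'=10): chars_in_quartet=2 acc=0x8CA bytes_emitted=0

Answer: 2 0x8CA 0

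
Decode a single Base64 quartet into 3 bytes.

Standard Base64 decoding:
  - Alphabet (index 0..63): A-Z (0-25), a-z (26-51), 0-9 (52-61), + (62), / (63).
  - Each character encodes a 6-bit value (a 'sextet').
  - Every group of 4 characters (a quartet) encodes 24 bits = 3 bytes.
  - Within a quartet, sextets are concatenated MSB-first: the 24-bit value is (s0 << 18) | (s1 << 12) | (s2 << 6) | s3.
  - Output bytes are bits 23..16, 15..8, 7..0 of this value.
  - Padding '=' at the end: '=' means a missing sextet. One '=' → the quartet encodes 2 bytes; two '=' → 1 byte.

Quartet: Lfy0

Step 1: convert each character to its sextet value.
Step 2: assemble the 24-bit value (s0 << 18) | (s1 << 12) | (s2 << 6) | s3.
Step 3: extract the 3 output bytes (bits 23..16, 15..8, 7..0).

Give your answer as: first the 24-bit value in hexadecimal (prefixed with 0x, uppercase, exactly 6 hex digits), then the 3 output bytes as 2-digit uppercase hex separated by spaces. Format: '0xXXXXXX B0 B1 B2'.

Answer: 0x2DFCB4 2D FC B4

Derivation:
Sextets: L=11, f=31, y=50, 0=52
24-bit: (11<<18) | (31<<12) | (50<<6) | 52
      = 0x2C0000 | 0x01F000 | 0x000C80 | 0x000034
      = 0x2DFCB4
Bytes: (v>>16)&0xFF=2D, (v>>8)&0xFF=FC, v&0xFF=B4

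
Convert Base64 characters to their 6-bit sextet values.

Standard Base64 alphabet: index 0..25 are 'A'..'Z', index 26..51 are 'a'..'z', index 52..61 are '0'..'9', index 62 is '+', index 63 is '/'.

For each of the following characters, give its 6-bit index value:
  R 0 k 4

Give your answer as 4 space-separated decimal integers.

'R': A..Z range, ord('R') − ord('A') = 17
'0': 0..9 range, 52 + ord('0') − ord('0') = 52
'k': a..z range, 26 + ord('k') − ord('a') = 36
'4': 0..9 range, 52 + ord('4') − ord('0') = 56

Answer: 17 52 36 56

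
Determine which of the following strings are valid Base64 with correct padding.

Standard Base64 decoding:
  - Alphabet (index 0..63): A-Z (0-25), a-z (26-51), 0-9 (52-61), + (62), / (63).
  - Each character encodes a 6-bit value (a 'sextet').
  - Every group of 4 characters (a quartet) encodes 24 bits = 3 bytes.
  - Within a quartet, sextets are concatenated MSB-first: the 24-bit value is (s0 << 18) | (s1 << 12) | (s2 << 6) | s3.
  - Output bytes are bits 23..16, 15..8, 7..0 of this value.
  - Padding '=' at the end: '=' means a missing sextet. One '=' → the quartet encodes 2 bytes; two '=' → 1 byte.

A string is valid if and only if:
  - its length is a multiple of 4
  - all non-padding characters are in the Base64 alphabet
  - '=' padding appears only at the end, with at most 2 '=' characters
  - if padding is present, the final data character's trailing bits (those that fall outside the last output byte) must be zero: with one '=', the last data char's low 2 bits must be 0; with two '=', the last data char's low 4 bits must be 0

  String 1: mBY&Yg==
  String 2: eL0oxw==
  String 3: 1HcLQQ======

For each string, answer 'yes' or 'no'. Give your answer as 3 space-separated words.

Answer: no yes no

Derivation:
String 1: 'mBY&Yg==' → invalid (bad char(s): ['&'])
String 2: 'eL0oxw==' → valid
String 3: '1HcLQQ======' → invalid (6 pad chars (max 2))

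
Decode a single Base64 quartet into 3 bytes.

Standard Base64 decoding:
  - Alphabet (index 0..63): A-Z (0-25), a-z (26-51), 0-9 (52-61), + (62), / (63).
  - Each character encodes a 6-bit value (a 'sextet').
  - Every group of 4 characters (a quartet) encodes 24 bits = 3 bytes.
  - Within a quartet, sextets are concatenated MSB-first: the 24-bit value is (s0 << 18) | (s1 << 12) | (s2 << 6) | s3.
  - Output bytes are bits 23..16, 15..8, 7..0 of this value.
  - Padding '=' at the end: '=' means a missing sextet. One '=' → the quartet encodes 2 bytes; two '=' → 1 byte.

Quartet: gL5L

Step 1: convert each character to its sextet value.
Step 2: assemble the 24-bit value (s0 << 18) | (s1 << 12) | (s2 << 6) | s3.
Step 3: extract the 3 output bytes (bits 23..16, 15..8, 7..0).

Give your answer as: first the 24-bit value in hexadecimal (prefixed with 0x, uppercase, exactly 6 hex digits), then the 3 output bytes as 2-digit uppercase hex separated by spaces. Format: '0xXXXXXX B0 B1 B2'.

Sextets: g=32, L=11, 5=57, L=11
24-bit: (32<<18) | (11<<12) | (57<<6) | 11
      = 0x800000 | 0x00B000 | 0x000E40 | 0x00000B
      = 0x80BE4B
Bytes: (v>>16)&0xFF=80, (v>>8)&0xFF=BE, v&0xFF=4B

Answer: 0x80BE4B 80 BE 4B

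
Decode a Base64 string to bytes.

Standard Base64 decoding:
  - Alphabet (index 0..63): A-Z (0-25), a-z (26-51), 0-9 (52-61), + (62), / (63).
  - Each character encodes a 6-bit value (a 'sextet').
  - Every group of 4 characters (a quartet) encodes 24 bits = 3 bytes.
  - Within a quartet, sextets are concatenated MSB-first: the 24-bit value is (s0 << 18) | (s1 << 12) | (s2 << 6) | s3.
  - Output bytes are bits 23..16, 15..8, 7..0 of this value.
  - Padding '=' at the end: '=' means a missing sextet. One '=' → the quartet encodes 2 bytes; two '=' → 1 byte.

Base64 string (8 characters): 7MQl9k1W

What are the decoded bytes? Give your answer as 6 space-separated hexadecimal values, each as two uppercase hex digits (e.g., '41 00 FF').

After char 0 ('7'=59): chars_in_quartet=1 acc=0x3B bytes_emitted=0
After char 1 ('M'=12): chars_in_quartet=2 acc=0xECC bytes_emitted=0
After char 2 ('Q'=16): chars_in_quartet=3 acc=0x3B310 bytes_emitted=0
After char 3 ('l'=37): chars_in_quartet=4 acc=0xECC425 -> emit EC C4 25, reset; bytes_emitted=3
After char 4 ('9'=61): chars_in_quartet=1 acc=0x3D bytes_emitted=3
After char 5 ('k'=36): chars_in_quartet=2 acc=0xF64 bytes_emitted=3
After char 6 ('1'=53): chars_in_quartet=3 acc=0x3D935 bytes_emitted=3
After char 7 ('W'=22): chars_in_quartet=4 acc=0xF64D56 -> emit F6 4D 56, reset; bytes_emitted=6

Answer: EC C4 25 F6 4D 56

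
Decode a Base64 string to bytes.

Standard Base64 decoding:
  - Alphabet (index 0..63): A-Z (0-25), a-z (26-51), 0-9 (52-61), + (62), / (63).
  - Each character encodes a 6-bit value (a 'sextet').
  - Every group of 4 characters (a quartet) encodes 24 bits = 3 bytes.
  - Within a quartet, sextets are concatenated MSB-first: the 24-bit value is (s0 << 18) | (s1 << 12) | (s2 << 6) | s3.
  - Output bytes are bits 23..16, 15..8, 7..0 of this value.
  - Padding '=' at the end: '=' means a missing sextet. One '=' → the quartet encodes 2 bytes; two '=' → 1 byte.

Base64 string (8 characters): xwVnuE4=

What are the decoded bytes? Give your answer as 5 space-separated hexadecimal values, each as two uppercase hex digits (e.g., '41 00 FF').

After char 0 ('x'=49): chars_in_quartet=1 acc=0x31 bytes_emitted=0
After char 1 ('w'=48): chars_in_quartet=2 acc=0xC70 bytes_emitted=0
After char 2 ('V'=21): chars_in_quartet=3 acc=0x31C15 bytes_emitted=0
After char 3 ('n'=39): chars_in_quartet=4 acc=0xC70567 -> emit C7 05 67, reset; bytes_emitted=3
After char 4 ('u'=46): chars_in_quartet=1 acc=0x2E bytes_emitted=3
After char 5 ('E'=4): chars_in_quartet=2 acc=0xB84 bytes_emitted=3
After char 6 ('4'=56): chars_in_quartet=3 acc=0x2E138 bytes_emitted=3
Padding '=': partial quartet acc=0x2E138 -> emit B8 4E; bytes_emitted=5

Answer: C7 05 67 B8 4E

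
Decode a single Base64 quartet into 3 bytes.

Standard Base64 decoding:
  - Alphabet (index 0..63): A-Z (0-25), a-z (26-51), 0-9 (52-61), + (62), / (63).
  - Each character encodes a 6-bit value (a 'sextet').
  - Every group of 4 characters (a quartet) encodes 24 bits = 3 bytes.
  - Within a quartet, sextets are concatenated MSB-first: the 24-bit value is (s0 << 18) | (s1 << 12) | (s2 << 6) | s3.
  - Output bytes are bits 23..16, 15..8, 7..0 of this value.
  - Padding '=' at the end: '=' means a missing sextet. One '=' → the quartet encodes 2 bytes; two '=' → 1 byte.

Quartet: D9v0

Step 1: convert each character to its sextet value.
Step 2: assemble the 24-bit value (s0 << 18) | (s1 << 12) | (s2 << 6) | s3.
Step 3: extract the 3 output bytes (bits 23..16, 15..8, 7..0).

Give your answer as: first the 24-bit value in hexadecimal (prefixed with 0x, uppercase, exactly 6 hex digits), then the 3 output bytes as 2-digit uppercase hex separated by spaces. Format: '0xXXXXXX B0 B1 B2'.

Answer: 0x0FDBF4 0F DB F4

Derivation:
Sextets: D=3, 9=61, v=47, 0=52
24-bit: (3<<18) | (61<<12) | (47<<6) | 52
      = 0x0C0000 | 0x03D000 | 0x000BC0 | 0x000034
      = 0x0FDBF4
Bytes: (v>>16)&0xFF=0F, (v>>8)&0xFF=DB, v&0xFF=F4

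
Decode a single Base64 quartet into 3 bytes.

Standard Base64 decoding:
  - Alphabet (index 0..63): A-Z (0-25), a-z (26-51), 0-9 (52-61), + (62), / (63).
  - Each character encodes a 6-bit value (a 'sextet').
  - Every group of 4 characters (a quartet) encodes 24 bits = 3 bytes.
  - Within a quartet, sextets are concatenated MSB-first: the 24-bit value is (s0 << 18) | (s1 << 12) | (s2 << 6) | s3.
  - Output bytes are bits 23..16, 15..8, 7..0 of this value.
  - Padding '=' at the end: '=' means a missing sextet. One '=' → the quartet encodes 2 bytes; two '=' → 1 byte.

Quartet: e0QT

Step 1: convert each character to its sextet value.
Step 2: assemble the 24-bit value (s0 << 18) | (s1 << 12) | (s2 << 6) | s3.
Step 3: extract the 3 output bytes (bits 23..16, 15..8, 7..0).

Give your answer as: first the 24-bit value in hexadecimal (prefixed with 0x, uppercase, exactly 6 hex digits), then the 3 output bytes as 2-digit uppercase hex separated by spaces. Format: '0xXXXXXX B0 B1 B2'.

Answer: 0x7B4413 7B 44 13

Derivation:
Sextets: e=30, 0=52, Q=16, T=19
24-bit: (30<<18) | (52<<12) | (16<<6) | 19
      = 0x780000 | 0x034000 | 0x000400 | 0x000013
      = 0x7B4413
Bytes: (v>>16)&0xFF=7B, (v>>8)&0xFF=44, v&0xFF=13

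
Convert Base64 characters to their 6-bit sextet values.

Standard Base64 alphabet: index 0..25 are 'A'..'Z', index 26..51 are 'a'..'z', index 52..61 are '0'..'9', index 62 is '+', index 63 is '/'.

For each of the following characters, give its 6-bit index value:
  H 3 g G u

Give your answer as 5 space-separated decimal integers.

'H': A..Z range, ord('H') − ord('A') = 7
'3': 0..9 range, 52 + ord('3') − ord('0') = 55
'g': a..z range, 26 + ord('g') − ord('a') = 32
'G': A..Z range, ord('G') − ord('A') = 6
'u': a..z range, 26 + ord('u') − ord('a') = 46

Answer: 7 55 32 6 46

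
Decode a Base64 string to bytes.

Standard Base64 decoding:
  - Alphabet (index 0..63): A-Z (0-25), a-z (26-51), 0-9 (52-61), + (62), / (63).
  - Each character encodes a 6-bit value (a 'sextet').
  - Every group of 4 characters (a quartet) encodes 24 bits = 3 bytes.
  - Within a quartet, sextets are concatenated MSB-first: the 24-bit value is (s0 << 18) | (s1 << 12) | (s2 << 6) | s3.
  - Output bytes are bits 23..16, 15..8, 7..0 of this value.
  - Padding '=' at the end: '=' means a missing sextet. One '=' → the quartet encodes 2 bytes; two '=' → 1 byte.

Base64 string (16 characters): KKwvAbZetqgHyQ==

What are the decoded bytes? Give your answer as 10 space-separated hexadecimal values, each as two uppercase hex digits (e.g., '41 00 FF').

Answer: 28 AC 2F 01 B6 5E B6 A8 07 C9

Derivation:
After char 0 ('K'=10): chars_in_quartet=1 acc=0xA bytes_emitted=0
After char 1 ('K'=10): chars_in_quartet=2 acc=0x28A bytes_emitted=0
After char 2 ('w'=48): chars_in_quartet=3 acc=0xA2B0 bytes_emitted=0
After char 3 ('v'=47): chars_in_quartet=4 acc=0x28AC2F -> emit 28 AC 2F, reset; bytes_emitted=3
After char 4 ('A'=0): chars_in_quartet=1 acc=0x0 bytes_emitted=3
After char 5 ('b'=27): chars_in_quartet=2 acc=0x1B bytes_emitted=3
After char 6 ('Z'=25): chars_in_quartet=3 acc=0x6D9 bytes_emitted=3
After char 7 ('e'=30): chars_in_quartet=4 acc=0x1B65E -> emit 01 B6 5E, reset; bytes_emitted=6
After char 8 ('t'=45): chars_in_quartet=1 acc=0x2D bytes_emitted=6
After char 9 ('q'=42): chars_in_quartet=2 acc=0xB6A bytes_emitted=6
After char 10 ('g'=32): chars_in_quartet=3 acc=0x2DAA0 bytes_emitted=6
After char 11 ('H'=7): chars_in_quartet=4 acc=0xB6A807 -> emit B6 A8 07, reset; bytes_emitted=9
After char 12 ('y'=50): chars_in_quartet=1 acc=0x32 bytes_emitted=9
After char 13 ('Q'=16): chars_in_quartet=2 acc=0xC90 bytes_emitted=9
Padding '==': partial quartet acc=0xC90 -> emit C9; bytes_emitted=10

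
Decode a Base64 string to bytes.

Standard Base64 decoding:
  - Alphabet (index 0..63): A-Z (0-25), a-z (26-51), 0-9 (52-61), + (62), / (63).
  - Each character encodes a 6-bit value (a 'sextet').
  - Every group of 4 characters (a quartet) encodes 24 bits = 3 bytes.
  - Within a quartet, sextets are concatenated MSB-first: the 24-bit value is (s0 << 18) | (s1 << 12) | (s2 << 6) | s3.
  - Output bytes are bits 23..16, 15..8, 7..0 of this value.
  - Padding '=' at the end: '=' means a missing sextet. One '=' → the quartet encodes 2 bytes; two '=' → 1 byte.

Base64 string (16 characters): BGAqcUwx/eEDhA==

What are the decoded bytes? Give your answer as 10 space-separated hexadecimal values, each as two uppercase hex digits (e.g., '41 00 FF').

After char 0 ('B'=1): chars_in_quartet=1 acc=0x1 bytes_emitted=0
After char 1 ('G'=6): chars_in_quartet=2 acc=0x46 bytes_emitted=0
After char 2 ('A'=0): chars_in_quartet=3 acc=0x1180 bytes_emitted=0
After char 3 ('q'=42): chars_in_quartet=4 acc=0x4602A -> emit 04 60 2A, reset; bytes_emitted=3
After char 4 ('c'=28): chars_in_quartet=1 acc=0x1C bytes_emitted=3
After char 5 ('U'=20): chars_in_quartet=2 acc=0x714 bytes_emitted=3
After char 6 ('w'=48): chars_in_quartet=3 acc=0x1C530 bytes_emitted=3
After char 7 ('x'=49): chars_in_quartet=4 acc=0x714C31 -> emit 71 4C 31, reset; bytes_emitted=6
After char 8 ('/'=63): chars_in_quartet=1 acc=0x3F bytes_emitted=6
After char 9 ('e'=30): chars_in_quartet=2 acc=0xFDE bytes_emitted=6
After char 10 ('E'=4): chars_in_quartet=3 acc=0x3F784 bytes_emitted=6
After char 11 ('D'=3): chars_in_quartet=4 acc=0xFDE103 -> emit FD E1 03, reset; bytes_emitted=9
After char 12 ('h'=33): chars_in_quartet=1 acc=0x21 bytes_emitted=9
After char 13 ('A'=0): chars_in_quartet=2 acc=0x840 bytes_emitted=9
Padding '==': partial quartet acc=0x840 -> emit 84; bytes_emitted=10

Answer: 04 60 2A 71 4C 31 FD E1 03 84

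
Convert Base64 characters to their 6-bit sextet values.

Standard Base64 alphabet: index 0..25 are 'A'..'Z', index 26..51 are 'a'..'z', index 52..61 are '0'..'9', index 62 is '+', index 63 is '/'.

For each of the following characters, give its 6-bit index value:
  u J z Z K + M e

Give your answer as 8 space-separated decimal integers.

'u': a..z range, 26 + ord('u') − ord('a') = 46
'J': A..Z range, ord('J') − ord('A') = 9
'z': a..z range, 26 + ord('z') − ord('a') = 51
'Z': A..Z range, ord('Z') − ord('A') = 25
'K': A..Z range, ord('K') − ord('A') = 10
'+': index 62
'M': A..Z range, ord('M') − ord('A') = 12
'e': a..z range, 26 + ord('e') − ord('a') = 30

Answer: 46 9 51 25 10 62 12 30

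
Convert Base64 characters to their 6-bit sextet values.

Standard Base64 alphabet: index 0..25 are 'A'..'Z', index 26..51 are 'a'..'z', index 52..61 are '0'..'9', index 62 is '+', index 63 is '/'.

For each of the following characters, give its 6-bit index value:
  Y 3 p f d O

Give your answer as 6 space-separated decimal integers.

'Y': A..Z range, ord('Y') − ord('A') = 24
'3': 0..9 range, 52 + ord('3') − ord('0') = 55
'p': a..z range, 26 + ord('p') − ord('a') = 41
'f': a..z range, 26 + ord('f') − ord('a') = 31
'd': a..z range, 26 + ord('d') − ord('a') = 29
'O': A..Z range, ord('O') − ord('A') = 14

Answer: 24 55 41 31 29 14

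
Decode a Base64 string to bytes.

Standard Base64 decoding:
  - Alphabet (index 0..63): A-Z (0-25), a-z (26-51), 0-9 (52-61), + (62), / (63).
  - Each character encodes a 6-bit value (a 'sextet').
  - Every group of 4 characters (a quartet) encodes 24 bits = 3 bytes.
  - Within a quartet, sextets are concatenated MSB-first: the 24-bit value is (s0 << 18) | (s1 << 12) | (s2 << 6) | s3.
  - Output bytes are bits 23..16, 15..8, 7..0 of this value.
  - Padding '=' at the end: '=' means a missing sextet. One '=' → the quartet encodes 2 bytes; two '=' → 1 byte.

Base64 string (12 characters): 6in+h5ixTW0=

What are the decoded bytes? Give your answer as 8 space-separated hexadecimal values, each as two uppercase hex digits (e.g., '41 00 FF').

After char 0 ('6'=58): chars_in_quartet=1 acc=0x3A bytes_emitted=0
After char 1 ('i'=34): chars_in_quartet=2 acc=0xEA2 bytes_emitted=0
After char 2 ('n'=39): chars_in_quartet=3 acc=0x3A8A7 bytes_emitted=0
After char 3 ('+'=62): chars_in_quartet=4 acc=0xEA29FE -> emit EA 29 FE, reset; bytes_emitted=3
After char 4 ('h'=33): chars_in_quartet=1 acc=0x21 bytes_emitted=3
After char 5 ('5'=57): chars_in_quartet=2 acc=0x879 bytes_emitted=3
After char 6 ('i'=34): chars_in_quartet=3 acc=0x21E62 bytes_emitted=3
After char 7 ('x'=49): chars_in_quartet=4 acc=0x8798B1 -> emit 87 98 B1, reset; bytes_emitted=6
After char 8 ('T'=19): chars_in_quartet=1 acc=0x13 bytes_emitted=6
After char 9 ('W'=22): chars_in_quartet=2 acc=0x4D6 bytes_emitted=6
After char 10 ('0'=52): chars_in_quartet=3 acc=0x135B4 bytes_emitted=6
Padding '=': partial quartet acc=0x135B4 -> emit 4D 6D; bytes_emitted=8

Answer: EA 29 FE 87 98 B1 4D 6D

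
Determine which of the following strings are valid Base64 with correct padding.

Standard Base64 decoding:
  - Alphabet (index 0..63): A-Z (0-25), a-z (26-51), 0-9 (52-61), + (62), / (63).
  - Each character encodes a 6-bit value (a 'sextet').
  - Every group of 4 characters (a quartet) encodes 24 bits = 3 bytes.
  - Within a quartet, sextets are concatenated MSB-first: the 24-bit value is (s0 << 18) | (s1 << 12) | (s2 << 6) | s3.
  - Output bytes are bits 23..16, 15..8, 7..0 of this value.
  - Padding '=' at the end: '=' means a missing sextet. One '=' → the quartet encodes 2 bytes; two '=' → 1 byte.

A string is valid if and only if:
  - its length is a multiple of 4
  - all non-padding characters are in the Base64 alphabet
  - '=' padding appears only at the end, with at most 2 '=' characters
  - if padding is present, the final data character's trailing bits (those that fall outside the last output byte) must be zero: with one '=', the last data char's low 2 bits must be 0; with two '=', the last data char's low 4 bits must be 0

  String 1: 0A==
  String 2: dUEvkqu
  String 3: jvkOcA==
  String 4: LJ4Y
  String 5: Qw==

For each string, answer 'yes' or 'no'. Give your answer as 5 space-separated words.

Answer: yes no yes yes yes

Derivation:
String 1: '0A==' → valid
String 2: 'dUEvkqu' → invalid (len=7 not mult of 4)
String 3: 'jvkOcA==' → valid
String 4: 'LJ4Y' → valid
String 5: 'Qw==' → valid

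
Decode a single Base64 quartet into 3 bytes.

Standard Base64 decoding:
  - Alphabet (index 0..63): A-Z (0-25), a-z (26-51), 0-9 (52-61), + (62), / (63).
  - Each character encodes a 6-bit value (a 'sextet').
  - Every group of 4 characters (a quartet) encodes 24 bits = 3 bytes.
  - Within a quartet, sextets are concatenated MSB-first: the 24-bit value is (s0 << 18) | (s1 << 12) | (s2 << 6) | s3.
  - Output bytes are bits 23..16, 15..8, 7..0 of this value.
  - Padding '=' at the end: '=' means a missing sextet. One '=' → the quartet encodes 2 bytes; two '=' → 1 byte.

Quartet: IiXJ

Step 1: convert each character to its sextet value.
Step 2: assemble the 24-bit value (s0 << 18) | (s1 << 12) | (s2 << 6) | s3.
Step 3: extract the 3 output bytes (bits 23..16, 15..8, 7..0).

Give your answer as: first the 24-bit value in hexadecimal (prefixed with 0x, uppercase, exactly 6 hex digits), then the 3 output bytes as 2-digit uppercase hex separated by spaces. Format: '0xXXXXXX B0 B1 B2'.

Sextets: I=8, i=34, X=23, J=9
24-bit: (8<<18) | (34<<12) | (23<<6) | 9
      = 0x200000 | 0x022000 | 0x0005C0 | 0x000009
      = 0x2225C9
Bytes: (v>>16)&0xFF=22, (v>>8)&0xFF=25, v&0xFF=C9

Answer: 0x2225C9 22 25 C9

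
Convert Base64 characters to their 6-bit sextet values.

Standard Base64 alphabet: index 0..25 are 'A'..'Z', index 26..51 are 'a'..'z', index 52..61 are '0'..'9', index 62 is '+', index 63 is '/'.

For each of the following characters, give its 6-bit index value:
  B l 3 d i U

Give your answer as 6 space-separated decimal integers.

'B': A..Z range, ord('B') − ord('A') = 1
'l': a..z range, 26 + ord('l') − ord('a') = 37
'3': 0..9 range, 52 + ord('3') − ord('0') = 55
'd': a..z range, 26 + ord('d') − ord('a') = 29
'i': a..z range, 26 + ord('i') − ord('a') = 34
'U': A..Z range, ord('U') − ord('A') = 20

Answer: 1 37 55 29 34 20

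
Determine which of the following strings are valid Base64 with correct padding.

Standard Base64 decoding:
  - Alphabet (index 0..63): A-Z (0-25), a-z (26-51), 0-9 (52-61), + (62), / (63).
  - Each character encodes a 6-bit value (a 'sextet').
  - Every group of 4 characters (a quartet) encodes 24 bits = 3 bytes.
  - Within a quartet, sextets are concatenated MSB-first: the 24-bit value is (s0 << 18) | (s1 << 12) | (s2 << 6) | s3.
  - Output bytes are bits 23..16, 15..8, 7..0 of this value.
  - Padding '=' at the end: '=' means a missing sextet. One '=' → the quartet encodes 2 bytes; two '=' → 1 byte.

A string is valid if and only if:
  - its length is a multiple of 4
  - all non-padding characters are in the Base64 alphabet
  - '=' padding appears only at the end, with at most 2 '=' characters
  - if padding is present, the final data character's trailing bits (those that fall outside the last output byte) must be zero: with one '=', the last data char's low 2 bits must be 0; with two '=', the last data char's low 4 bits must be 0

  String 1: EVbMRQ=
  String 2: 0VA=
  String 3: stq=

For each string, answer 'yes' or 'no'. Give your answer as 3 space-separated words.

String 1: 'EVbMRQ=' → invalid (len=7 not mult of 4)
String 2: '0VA=' → valid
String 3: 'stq=' → invalid (bad trailing bits)

Answer: no yes no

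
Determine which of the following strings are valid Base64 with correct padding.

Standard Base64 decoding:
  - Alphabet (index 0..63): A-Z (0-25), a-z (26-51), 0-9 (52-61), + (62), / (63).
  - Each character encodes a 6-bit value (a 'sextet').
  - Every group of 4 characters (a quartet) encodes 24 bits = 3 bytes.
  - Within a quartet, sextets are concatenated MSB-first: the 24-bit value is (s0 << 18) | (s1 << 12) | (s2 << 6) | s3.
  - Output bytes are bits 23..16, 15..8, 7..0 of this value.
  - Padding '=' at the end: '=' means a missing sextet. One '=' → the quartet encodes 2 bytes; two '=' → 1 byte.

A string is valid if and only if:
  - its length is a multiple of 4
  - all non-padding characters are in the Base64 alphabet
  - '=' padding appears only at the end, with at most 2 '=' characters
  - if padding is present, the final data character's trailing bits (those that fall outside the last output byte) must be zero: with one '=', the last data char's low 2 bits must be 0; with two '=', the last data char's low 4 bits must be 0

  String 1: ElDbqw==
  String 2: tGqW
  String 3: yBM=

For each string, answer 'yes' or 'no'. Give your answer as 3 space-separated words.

Answer: yes yes yes

Derivation:
String 1: 'ElDbqw==' → valid
String 2: 'tGqW' → valid
String 3: 'yBM=' → valid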